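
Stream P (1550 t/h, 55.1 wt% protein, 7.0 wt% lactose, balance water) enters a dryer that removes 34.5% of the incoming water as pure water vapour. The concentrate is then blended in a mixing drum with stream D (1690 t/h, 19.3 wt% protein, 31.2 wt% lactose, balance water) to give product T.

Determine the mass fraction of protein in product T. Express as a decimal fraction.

Vapour removed = 0.345×0.379×1550 = 202.67 t/h; concentrate = 1347.3 t/h.
protein reaching the mixer = 854.05 (from concentrate) + 1690×0.193 = 1180.2 t/h.
Product flow = 1347.3 + 1690 = 3037.3 t/h; protein fraction = 0.389.

0.389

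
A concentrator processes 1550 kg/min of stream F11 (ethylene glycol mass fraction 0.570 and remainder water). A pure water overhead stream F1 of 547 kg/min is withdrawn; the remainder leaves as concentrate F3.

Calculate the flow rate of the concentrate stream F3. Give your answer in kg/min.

Concentrate = 1550 − 547 = 1003 kg/min.

1003 kg/min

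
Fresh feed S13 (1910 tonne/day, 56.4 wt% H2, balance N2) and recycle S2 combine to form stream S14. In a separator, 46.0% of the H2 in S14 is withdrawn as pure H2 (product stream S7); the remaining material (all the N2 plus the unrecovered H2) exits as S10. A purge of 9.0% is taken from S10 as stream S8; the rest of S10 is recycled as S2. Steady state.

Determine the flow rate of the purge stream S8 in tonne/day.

935.7 tonne/day

N2 enters only via S13 and leaves only via the purge: 1910×0.436 = 0.090×(N2 in S10), and the separator passes all N2, so N2 in S14 = N2 in S10 = 9252.9 tonne/day.
H2 in S14: m_A = 1910×0.564 + (1−0.090)·(1−0.460)·m_A, so m_A = 1077.2/0.5086 = 2118 tonne/day.
S10 = (1−0.460)×2118 + 9252.9 = 10397 tonne/day.
Purge S8 = 0.090×10397 = 935.7 tonne/day.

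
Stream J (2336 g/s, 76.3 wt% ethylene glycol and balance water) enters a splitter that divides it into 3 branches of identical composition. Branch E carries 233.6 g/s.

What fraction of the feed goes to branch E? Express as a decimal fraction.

Fraction to E = 233.6/2336 = 0.1000.

0.100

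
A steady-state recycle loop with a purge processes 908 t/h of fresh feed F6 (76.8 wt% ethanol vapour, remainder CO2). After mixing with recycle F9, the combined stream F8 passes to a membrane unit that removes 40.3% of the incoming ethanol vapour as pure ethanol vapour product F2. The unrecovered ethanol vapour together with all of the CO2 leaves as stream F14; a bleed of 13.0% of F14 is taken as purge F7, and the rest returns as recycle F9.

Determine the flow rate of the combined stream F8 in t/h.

CO2 enters only via F6 and leaves only via the purge: 908×0.232 = 0.130×(CO2 in F14), and the membrane unit passes all CO2, so CO2 in F8 = CO2 in F14 = 1620.4 t/h.
ethanol vapour in F8: m_A = 908×0.768 + (1−0.130)·(1−0.403)·m_A, so m_A = 697.34/0.4806 = 1451 t/h.
F8 = 1451 + 1620.4 = 3071.4 t/h.

3071 t/h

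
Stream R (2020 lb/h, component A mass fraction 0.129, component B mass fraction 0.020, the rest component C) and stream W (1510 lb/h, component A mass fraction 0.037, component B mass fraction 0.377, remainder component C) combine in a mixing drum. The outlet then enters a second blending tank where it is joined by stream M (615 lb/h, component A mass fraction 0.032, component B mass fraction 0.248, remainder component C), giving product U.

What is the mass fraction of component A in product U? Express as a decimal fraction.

Overall, product flow = 4145 lb/h.
component A in = 2020×0.129 + 1510×0.037 + 615×0.032 = 336.13 lb/h.
component A fraction in U = 0.081.

0.081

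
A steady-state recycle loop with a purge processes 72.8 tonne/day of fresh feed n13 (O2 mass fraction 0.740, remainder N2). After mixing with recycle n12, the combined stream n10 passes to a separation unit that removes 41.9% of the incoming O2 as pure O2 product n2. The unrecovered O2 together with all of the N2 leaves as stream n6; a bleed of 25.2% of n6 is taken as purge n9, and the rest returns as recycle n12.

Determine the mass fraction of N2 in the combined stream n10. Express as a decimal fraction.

N2 enters only via n13 and leaves only via the purge: 72.8×0.260 = 0.252×(N2 in n6), and the separation unit passes all N2, so N2 in n10 = N2 in n6 = 75.111 tonne/day.
O2 in n10: m_A = 72.8×0.740 + (1−0.252)·(1−0.419)·m_A, so m_A = 53.872/0.5654 = 95.279 tonne/day.
n10 = 95.279 + 75.111 = 170.39 tonne/day.
N2 fraction in n10 = 75.111/170.39 = 0.441.

0.441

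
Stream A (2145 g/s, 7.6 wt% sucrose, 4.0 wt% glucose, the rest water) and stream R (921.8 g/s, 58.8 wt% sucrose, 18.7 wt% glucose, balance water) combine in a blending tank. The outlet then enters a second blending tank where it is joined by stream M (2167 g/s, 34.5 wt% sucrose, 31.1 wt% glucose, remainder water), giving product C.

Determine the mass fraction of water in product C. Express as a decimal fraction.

0.5444

Overall, product flow = 5233.8 g/s.
water in = 2145×0.884 + 921.8×0.225 + 2167×0.344 = 2849 g/s.
water fraction in C = 0.5444.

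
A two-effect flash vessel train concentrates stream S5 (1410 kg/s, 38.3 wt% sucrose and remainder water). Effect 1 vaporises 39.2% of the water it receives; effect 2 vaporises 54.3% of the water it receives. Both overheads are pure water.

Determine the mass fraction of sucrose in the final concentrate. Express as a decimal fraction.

water in feed = 1410×0.617 = 869.97 kg/s.
After stage 1: water left = (1−0.392)×869.97 = 528.94; stream total = 1069 kg/s.
After stage 2: water left = (1−0.543)×528.94 = 241.73; final concentrate = 781.76 kg/s.
sucrose fraction = 540.03/781.76 = 0.6908.

0.6908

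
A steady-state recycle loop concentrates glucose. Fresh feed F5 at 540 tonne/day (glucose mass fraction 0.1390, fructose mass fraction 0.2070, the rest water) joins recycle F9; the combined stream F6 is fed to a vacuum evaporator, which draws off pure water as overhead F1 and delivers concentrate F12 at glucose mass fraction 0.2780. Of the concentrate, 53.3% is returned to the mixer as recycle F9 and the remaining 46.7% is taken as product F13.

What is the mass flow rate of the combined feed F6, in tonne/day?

Overall glucose balance (none leaves overhead): glucose in fresh feed = glucose in product, i.e. 540×0.139 = (1−0.533)·F12·0.278.
F12 = 75.06/(0.278×0.467) = 578.16 tonne/day.
Recycle F9 = 0.533×578.16 = 308.16 tonne/day.
Combined feed F6 = 540 + 308.16 = 848.16 tonne/day.

848.2 tonne/day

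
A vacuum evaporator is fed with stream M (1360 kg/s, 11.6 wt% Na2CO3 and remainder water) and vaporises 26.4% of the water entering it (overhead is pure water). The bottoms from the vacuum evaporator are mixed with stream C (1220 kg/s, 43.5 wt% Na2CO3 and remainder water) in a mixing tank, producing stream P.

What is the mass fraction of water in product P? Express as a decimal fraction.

Vapour removed = 0.264×0.884×1360 = 317.39 kg/s; concentrate = 1042.6 kg/s.
water reaching the mixer = 884.85 (from concentrate) + 1220×0.565 = 1574.1 kg/s.
Product flow = 1042.6 + 1220 = 2262.6 kg/s; water fraction = 0.696.

0.696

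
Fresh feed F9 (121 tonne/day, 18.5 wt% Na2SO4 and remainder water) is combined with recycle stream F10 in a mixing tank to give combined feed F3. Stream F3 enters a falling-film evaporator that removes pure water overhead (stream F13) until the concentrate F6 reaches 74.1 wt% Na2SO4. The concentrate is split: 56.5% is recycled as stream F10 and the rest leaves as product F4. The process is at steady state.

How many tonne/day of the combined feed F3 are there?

Overall Na2SO4 balance (none leaves overhead): Na2SO4 in fresh feed = Na2SO4 in product, i.e. 121×0.185 = (1−0.565)·F6·0.741.
F6 = 22.385/(0.741×0.435) = 69.446 tonne/day.
Recycle F10 = 0.565×69.446 = 39.237 tonne/day.
Combined feed F3 = 121 + 39.237 = 160.24 tonne/day.

160.2 tonne/day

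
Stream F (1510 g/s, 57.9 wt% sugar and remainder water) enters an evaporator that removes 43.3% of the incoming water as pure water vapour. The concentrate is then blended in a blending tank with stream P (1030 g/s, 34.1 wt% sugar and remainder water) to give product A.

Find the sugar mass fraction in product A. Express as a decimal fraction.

0.541

Vapour removed = 0.433×0.421×1510 = 275.26 g/s; concentrate = 1234.7 g/s.
sugar reaching the mixer = 874.29 (from concentrate) + 1030×0.341 = 1225.5 g/s.
Product flow = 1234.7 + 1030 = 2264.7 g/s; sugar fraction = 0.541.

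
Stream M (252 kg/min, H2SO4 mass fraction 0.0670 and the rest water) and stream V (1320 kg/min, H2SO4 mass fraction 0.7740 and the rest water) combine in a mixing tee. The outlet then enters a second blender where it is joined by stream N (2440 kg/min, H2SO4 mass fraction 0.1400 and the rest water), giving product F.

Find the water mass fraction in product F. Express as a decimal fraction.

Overall, product flow = 4012 kg/min.
water in = 252×0.933 + 1320×0.226 + 2440×0.860 = 2631.8 kg/min.
water fraction in F = 0.6560.

0.6560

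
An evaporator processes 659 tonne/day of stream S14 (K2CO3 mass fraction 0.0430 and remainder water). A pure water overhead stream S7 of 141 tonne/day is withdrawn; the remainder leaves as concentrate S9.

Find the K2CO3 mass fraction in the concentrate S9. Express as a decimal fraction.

K2CO3 is not removed: 659×0.043 = 28.337 tonne/day of K2CO3 enters S9.
Concentrate = 659 − 141 = 518 tonne/day.
Mass fraction = 28.337/518 = 0.0547.

0.0547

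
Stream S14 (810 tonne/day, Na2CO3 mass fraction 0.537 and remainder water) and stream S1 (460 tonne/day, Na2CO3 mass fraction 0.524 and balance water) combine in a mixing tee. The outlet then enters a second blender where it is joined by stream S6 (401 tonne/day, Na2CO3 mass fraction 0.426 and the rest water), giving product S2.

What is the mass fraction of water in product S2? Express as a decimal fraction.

0.493

Overall, product flow = 1671 tonne/day.
water in = 810×0.463 + 460×0.476 + 401×0.574 = 824.16 tonne/day.
water fraction in S2 = 0.493.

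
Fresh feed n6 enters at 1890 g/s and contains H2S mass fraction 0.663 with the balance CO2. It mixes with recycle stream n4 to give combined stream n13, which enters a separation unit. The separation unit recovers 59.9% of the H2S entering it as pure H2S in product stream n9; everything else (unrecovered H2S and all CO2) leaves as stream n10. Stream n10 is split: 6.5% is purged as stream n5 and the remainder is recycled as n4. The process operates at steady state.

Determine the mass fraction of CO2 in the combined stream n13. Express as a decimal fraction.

0.830

CO2 enters only via n6 and leaves only via the purge: 1890×0.337 = 0.065×(CO2 in n10), and the separation unit passes all CO2, so CO2 in n13 = CO2 in n10 = 9798.9 g/s.
H2S in n13: m_A = 1890×0.663 + (1−0.065)·(1−0.599)·m_A, so m_A = 1253.1/0.6251 = 2004.7 g/s.
n13 = 2004.7 + 9798.9 = 11804 g/s.
CO2 fraction in n13 = 9798.9/11804 = 0.830.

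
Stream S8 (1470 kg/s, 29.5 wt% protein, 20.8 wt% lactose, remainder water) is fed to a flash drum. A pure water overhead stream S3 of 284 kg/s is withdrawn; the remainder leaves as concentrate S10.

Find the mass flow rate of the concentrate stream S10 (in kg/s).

1186 kg/s

Concentrate = 1470 − 284 = 1186 kg/s.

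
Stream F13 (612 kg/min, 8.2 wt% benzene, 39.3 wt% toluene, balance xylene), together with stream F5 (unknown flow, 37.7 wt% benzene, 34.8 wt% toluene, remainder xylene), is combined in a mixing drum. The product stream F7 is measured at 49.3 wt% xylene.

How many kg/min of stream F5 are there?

89.83 kg/min

Let F5 be the unknown flow. Total out = 612 + F5.
xylene balance: 321.3 + 0.275·F5 = 0.493·(612 + F5)
(0.275 − 0.493)·F5 = 0.493×612 − 321.3 = -19.584
F5 = -19.584 / -0.218 = 89.835 kg/min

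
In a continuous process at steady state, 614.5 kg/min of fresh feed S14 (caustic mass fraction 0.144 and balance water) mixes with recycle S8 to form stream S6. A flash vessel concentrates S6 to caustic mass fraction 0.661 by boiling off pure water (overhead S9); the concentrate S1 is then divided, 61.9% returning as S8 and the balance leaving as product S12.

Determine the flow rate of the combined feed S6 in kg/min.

832 kg/min

Overall caustic balance (none leaves overhead): caustic in fresh feed = caustic in product, i.e. 614.5×0.144 = (1−0.619)·S1·0.661.
S1 = 88.488/(0.661×0.381) = 351.36 kg/min.
Recycle S8 = 0.619×351.36 = 217.49 kg/min.
Combined feed S6 = 614.5 + 217.49 = 831.99 kg/min.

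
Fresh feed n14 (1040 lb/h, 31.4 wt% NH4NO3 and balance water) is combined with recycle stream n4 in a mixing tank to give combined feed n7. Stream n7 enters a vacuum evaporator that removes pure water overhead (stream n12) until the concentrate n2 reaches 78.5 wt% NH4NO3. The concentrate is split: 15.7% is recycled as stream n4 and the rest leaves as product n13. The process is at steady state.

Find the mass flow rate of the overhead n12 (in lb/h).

624 lb/h

Overall NH4NO3 balance (none leaves overhead): NH4NO3 in fresh feed = NH4NO3 in product, i.e. 1040×0.314 = (1−0.157)·n2·0.785.
n2 = 326.56/(0.785×0.843) = 493.48 lb/h.
Recycle n4 = 0.157×493.48 = 77.476 lb/h.
Combined feed n7 = 1040 + 77.476 = 1117.5 lb/h.
Overhead n12 = n7 − n2 = 1117.5 − 493.48 = 624 lb/h.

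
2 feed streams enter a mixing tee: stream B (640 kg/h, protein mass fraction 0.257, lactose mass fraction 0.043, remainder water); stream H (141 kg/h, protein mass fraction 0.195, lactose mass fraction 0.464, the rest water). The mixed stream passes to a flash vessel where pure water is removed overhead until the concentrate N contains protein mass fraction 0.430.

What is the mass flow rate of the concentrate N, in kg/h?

protein entering = 640×0.257 + 141×0.195 = 191.98 kg/h.
All protein reports to N, so N = 191.98/0.430 = 446.45 kg/h.

446.5 kg/h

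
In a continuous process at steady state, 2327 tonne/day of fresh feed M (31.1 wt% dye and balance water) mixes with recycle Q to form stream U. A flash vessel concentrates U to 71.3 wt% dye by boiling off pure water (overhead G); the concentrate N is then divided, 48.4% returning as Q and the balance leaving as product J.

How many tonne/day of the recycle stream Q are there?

Overall dye balance (none leaves overhead): dye in fresh feed = dye in product, i.e. 2327×0.311 = (1−0.484)·N·0.713.
N = 723.7/(0.713×0.516) = 1967.1 tonne/day.
Recycle Q = 0.484×1967.1 = 952.06 tonne/day.

952.1 tonne/day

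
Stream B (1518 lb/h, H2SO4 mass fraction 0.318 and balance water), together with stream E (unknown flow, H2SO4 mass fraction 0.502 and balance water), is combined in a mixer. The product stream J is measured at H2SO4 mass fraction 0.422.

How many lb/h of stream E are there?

Let E be the unknown flow. Total out = 1518 + E.
H2SO4 balance: 482.72 + 0.502·E = 0.422·(1518 + E)
(0.502 − 0.422)·E = 0.422×1518 − 482.72 = 157.87
E = 157.87 / 0.080 = 1973.4 lb/h

1973 lb/h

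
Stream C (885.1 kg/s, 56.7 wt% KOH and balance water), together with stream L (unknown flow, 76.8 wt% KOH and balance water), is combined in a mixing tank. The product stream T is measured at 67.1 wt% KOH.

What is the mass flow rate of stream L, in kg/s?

Let L be the unknown flow. Total out = 885.1 + L.
KOH balance: 501.85 + 0.768·L = 0.671·(885.1 + L)
(0.768 − 0.671)·L = 0.671×885.1 − 501.85 = 92.05
L = 92.05 / 0.097 = 948.97 kg/s

949 kg/s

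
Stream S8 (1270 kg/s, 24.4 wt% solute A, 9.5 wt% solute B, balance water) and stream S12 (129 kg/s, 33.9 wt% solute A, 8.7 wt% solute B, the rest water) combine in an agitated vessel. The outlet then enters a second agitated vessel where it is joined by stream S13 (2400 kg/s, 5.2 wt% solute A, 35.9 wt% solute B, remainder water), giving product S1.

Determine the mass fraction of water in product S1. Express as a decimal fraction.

Overall, product flow = 3799 kg/s.
water in = 1270×0.661 + 129×0.574 + 2400×0.589 = 2327.1 kg/s.
water fraction in S1 = 0.613.

0.613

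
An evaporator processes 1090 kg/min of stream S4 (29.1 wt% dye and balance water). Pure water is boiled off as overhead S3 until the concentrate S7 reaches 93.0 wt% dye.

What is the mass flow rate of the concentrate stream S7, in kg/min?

dye is conserved: 1090×0.291 = 317.19 kg/min all reports to the concentrate.
Concentrate = 317.19/(target fraction) = 341.06 kg/min.

341.1 kg/min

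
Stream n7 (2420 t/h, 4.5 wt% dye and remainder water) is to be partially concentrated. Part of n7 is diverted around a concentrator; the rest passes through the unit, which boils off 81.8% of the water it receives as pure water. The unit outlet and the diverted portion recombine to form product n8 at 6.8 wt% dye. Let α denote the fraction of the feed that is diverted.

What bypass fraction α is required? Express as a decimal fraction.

0.567

All 2420×0.045 = 108.9 t/h of dye reaches n8, so n8 = 108.9/0.068 = 1601.5 t/h and vapour = 818.53 t/h.
The evaporator receives (1−α)·2420 of feed at 0.955 water and removes 0.818 of that water:
0.818×0.955×(1−α)×2420 = 818.53
(1−α) = 818.53/1890.5 = 0.4330;  α = 0.5670.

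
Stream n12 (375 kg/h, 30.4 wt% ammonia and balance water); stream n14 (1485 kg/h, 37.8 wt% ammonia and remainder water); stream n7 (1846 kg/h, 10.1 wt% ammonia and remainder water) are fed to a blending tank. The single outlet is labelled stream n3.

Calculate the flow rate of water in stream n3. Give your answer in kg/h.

water out = water in = 375×0.696 + 1485×0.622 + 1846×0.899 = 2844.2 kg/h.

2844 kg/h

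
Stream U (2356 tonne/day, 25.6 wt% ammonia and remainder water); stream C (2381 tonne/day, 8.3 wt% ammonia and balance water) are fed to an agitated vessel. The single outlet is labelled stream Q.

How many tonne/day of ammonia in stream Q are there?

800.8 tonne/day

ammonia out = ammonia in = 2356×0.256 + 2381×0.083 = 800.76 tonne/day.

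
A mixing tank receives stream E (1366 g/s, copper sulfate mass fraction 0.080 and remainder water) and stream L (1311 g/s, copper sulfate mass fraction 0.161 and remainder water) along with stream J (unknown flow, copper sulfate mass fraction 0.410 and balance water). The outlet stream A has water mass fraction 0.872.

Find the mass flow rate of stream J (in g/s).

Let J be the unknown flow. Total out = 2677 + J.
water balance: 2356.6 + 0.590·J = 0.872·(2677 + J)
(0.590 − 0.872)·J = 0.872×2677 − 2356.6 = -22.305
J = -22.305 / -0.282 = 79.096 g/s

79.1 g/s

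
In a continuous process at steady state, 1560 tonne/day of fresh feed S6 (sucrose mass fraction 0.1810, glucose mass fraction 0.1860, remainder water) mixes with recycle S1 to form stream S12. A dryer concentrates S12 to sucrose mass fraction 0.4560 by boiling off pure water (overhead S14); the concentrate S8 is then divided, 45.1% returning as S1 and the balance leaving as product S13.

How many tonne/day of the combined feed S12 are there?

2069 tonne/day

Overall sucrose balance (none leaves overhead): sucrose in fresh feed = sucrose in product, i.e. 1560×0.181 = (1−0.451)·S8·0.456.
S8 = 282.36/(0.456×0.549) = 1127.9 tonne/day.
Recycle S1 = 0.451×1127.9 = 508.68 tonne/day.
Combined feed S12 = 1560 + 508.68 = 2068.7 tonne/day.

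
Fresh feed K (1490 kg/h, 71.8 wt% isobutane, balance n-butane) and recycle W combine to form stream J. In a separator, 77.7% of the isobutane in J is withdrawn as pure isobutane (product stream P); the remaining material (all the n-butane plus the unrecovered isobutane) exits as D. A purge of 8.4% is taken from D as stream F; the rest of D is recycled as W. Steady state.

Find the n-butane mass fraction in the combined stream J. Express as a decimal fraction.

0.7882

n-butane enters only via K and leaves only via the purge: 1490×0.282 = 0.084×(n-butane in D), and the separator passes all n-butane, so n-butane in J = n-butane in D = 5002.1 kg/h.
isobutane in J: m_A = 1490×0.718 + (1−0.084)·(1−0.777)·m_A, so m_A = 1069.8/0.7957 = 1344.4 kg/h.
J = 1344.4 + 5002.1 = 6346.6 kg/h.
n-butane fraction in J = 5002.1/6346.6 = 0.7882.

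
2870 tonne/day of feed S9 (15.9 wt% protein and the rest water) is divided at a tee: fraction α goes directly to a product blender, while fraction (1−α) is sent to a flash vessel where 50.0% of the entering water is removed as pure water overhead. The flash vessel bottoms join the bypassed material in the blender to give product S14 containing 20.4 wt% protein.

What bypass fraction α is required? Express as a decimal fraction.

0.475

All 2870×0.159 = 456.33 tonne/day of protein reaches S14, so S14 = 456.33/0.204 = 2236.9 tonne/day and vapour = 633.09 tonne/day.
The evaporator receives (1−α)·2870 of feed at 0.841 water and removes 0.500 of that water:
0.500×0.841×(1−α)×2870 = 633.09
(1−α) = 633.09/1206.8 = 0.5246;  α = 0.4754.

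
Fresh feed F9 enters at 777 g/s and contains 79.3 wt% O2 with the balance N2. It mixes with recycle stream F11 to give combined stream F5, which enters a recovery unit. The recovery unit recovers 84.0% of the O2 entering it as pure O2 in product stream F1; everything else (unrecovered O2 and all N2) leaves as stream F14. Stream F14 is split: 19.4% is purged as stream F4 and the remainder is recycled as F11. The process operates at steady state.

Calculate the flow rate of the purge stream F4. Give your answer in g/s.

182.8 g/s

N2 enters only via F9 and leaves only via the purge: 777×0.207 = 0.194×(N2 in F14), and the recovery unit passes all N2, so N2 in F5 = N2 in F14 = 829.07 g/s.
O2 in F5: m_A = 777×0.793 + (1−0.194)·(1−0.840)·m_A, so m_A = 616.16/0.8710 = 707.39 g/s.
F14 = (1−0.840)×707.39 + 829.07 = 942.25 g/s.
Purge F4 = 0.194×942.25 = 182.8 g/s.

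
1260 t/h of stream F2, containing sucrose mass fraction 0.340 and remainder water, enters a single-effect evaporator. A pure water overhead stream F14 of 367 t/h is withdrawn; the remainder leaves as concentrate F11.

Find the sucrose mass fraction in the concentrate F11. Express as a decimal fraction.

0.480

sucrose is not removed: 1260×0.340 = 428.4 t/h of sucrose enters F11.
Concentrate = 1260 − 367 = 893 t/h.
Mass fraction = 428.4/893 = 0.480.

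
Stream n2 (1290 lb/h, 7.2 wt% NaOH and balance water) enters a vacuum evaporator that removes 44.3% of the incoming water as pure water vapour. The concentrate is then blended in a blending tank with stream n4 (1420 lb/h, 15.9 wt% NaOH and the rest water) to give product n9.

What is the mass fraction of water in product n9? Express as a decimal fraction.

0.8538

Vapour removed = 0.443×0.928×1290 = 530.32 lb/h; concentrate = 759.68 lb/h.
water reaching the mixer = 666.8 (from concentrate) + 1420×0.841 = 1861 lb/h.
Product flow = 759.68 + 1420 = 2179.7 lb/h; water fraction = 0.8538.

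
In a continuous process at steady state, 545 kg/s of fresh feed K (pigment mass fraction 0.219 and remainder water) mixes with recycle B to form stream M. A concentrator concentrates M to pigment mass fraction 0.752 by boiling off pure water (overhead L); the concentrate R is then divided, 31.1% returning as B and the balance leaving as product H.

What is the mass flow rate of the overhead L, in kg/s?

Overall pigment balance (none leaves overhead): pigment in fresh feed = pigment in product, i.e. 545×0.219 = (1−0.311)·R·0.752.
R = 119.36/(0.752×0.689) = 230.36 kg/s.
Recycle B = 0.311×230.36 = 71.641 kg/s.
Combined feed M = 545 + 71.641 = 616.64 kg/s.
Overhead L = M − R = 616.64 − 230.36 = 386.28 kg/s.

386.3 kg/s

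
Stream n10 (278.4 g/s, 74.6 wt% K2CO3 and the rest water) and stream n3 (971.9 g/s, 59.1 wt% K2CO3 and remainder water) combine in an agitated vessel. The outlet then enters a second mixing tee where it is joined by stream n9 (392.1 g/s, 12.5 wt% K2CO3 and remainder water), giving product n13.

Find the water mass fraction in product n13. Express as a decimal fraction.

0.4940

Overall, product flow = 1642.4 g/s.
water in = 278.4×0.254 + 971.9×0.409 + 392.1×0.875 = 811.31 g/s.
water fraction in n13 = 0.4940.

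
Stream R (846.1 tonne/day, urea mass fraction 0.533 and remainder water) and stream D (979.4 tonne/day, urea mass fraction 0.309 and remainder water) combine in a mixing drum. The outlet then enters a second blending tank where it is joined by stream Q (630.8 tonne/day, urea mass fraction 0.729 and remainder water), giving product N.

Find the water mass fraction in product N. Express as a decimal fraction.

Overall, product flow = 2456.3 tonne/day.
water in = 846.1×0.467 + 979.4×0.691 + 630.8×0.271 = 1242.8 tonne/day.
water fraction in N = 0.506.

0.506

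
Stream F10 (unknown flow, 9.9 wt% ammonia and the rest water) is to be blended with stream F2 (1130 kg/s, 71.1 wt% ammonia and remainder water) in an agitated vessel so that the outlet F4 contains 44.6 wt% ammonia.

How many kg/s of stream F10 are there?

Let F10 be the unknown flow. Total out = 1130 + F10.
ammonia balance: 803.43 + 0.099·F10 = 0.446·(1130 + F10)
(0.099 − 0.446)·F10 = 0.446×1130 − 803.43 = -299.45
F10 = -299.45 / -0.347 = 862.97 kg/s

863 kg/s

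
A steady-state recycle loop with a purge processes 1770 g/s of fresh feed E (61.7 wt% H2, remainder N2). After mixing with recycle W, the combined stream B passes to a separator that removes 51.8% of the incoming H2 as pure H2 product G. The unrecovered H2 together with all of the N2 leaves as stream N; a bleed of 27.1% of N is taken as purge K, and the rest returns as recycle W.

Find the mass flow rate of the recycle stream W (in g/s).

N2 enters only via E and leaves only via the purge: 1770×0.383 = 0.271×(N2 in N), and the separator passes all N2, so N2 in B = N2 in N = 2501.5 g/s.
H2 in B: m_A = 1770×0.617 + (1−0.271)·(1−0.518)·m_A, so m_A = 1092.1/0.6486 = 1683.7 g/s.
N = (1−0.518)×1683.7 + 2501.5 = 3313.1 g/s.
Recycle W = (1−0.271)×3313.1 = 2415.2 g/s.

2415 g/s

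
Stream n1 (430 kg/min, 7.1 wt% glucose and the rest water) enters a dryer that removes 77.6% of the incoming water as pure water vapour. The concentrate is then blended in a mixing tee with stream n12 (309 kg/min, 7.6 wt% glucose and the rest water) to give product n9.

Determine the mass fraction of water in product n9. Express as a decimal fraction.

0.874

Vapour removed = 0.776×0.929×430 = 309.99 kg/min; concentrate = 120.01 kg/min.
water reaching the mixer = 89.481 (from concentrate) + 309×0.924 = 375 kg/min.
Product flow = 120.01 + 309 = 429.01 kg/min; water fraction = 0.874.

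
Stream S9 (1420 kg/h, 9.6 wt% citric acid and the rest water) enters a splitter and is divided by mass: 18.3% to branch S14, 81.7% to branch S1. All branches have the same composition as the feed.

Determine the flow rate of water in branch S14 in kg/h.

234.9 kg/h

Branch S14 total = 0.183×1420 = 259.86 kg/h.
water in S14 = 0.904×259.86 = 234.91 kg/h.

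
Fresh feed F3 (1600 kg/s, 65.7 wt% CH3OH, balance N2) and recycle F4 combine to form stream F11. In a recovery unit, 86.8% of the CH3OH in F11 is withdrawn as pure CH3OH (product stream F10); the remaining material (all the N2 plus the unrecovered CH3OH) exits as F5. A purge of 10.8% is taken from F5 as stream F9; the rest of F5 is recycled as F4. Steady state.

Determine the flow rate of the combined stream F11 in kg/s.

N2 enters only via F3 and leaves only via the purge: 1600×0.343 = 0.108×(N2 in F5), and the recovery unit passes all N2, so N2 in F11 = N2 in F5 = 5081.5 kg/s.
CH3OH in F11: m_A = 1600×0.657 + (1−0.108)·(1−0.868)·m_A, so m_A = 1051.2/0.8823 = 1191.5 kg/s.
F11 = 1191.5 + 5081.5 = 6273 kg/s.

6273 kg/s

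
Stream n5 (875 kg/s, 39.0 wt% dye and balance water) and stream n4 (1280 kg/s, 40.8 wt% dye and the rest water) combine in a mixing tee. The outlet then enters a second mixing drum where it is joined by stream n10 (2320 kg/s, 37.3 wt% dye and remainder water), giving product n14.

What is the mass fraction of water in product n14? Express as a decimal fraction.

Overall, product flow = 4475 kg/s.
water in = 875×0.610 + 1280×0.592 + 2320×0.627 = 2746.2 kg/s.
water fraction in n14 = 0.614.

0.614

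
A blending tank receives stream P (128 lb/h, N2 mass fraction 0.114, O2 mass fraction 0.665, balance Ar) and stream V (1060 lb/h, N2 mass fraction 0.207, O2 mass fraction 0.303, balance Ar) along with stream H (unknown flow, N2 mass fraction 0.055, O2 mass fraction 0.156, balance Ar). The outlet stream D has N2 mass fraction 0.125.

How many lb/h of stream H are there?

1222 lb/h

Let H be the unknown flow. Total out = 1188 + H.
N2 balance: 234.01 + 0.055·H = 0.125·(1188 + H)
(0.055 − 0.125)·H = 0.125×1188 − 234.01 = -85.512
H = -85.512 / -0.070 = 1221.6 lb/h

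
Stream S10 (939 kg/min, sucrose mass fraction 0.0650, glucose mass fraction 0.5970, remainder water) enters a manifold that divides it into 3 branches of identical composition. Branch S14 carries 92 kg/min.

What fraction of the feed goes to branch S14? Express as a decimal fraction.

Fraction to S14 = 92/939 = 0.0980.

0.098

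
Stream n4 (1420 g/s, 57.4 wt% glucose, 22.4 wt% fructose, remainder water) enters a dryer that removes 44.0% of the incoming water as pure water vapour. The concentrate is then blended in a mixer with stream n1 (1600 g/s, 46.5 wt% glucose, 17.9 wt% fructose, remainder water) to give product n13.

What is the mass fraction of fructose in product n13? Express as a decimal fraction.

Vapour removed = 0.440×0.202×1420 = 126.21 g/s; concentrate = 1293.8 g/s.
fructose reaching the mixer = 318.08 (from concentrate) + 1600×0.179 = 604.48 g/s.
Product flow = 1293.8 + 1600 = 2893.8 g/s; fructose fraction = 0.209.

0.209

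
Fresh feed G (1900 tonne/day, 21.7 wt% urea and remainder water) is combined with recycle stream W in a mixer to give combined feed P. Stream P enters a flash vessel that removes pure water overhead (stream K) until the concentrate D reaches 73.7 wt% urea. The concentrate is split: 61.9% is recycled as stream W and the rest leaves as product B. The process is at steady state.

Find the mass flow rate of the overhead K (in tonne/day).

Overall urea balance (none leaves overhead): urea in fresh feed = urea in product, i.e. 1900×0.217 = (1−0.619)·D·0.737.
D = 412.3/(0.737×0.381) = 1468.3 tonne/day.
Recycle W = 0.619×1468.3 = 908.89 tonne/day.
Combined feed P = 1900 + 908.89 = 2808.9 tonne/day.
Overhead K = P − D = 2808.9 − 1468.3 = 1340.6 tonne/day.

1341 tonne/day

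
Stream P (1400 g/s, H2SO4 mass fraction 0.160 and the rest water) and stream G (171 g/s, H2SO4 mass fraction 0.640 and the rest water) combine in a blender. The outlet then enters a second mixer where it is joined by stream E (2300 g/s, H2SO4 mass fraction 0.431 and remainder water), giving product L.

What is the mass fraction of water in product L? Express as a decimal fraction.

0.658

Overall, product flow = 3871 g/s.
water in = 1400×0.840 + 171×0.360 + 2300×0.569 = 2546.3 g/s.
water fraction in L = 0.658.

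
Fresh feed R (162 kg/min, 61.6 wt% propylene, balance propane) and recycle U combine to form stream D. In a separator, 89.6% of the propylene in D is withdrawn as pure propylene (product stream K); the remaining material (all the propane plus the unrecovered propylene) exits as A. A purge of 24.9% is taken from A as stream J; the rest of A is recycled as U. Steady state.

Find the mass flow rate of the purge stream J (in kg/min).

propane enters only via R and leaves only via the purge: 162×0.384 = 0.249×(propane in A), and the separator passes all propane, so propane in D = propane in A = 249.83 kg/min.
propylene in D: m_A = 162×0.616 + (1−0.249)·(1−0.896)·m_A, so m_A = 99.792/0.9219 = 108.25 kg/min.
A = (1−0.896)×108.25 + 249.83 = 261.09 kg/min.
Purge J = 0.249×261.09 = 65.011 kg/min.

65.01 kg/min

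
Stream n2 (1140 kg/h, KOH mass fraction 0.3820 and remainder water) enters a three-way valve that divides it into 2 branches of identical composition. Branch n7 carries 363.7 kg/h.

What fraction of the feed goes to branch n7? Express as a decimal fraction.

Fraction to n7 = 363.7/1140 = 0.3190.

0.319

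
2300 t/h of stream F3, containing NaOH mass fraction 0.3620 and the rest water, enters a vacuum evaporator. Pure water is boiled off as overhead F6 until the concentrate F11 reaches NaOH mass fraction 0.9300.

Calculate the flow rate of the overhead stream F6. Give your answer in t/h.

1405 t/h

NaOH is conserved: 2300×0.362 = 832.6 t/h all reports to the concentrate.
Concentrate = 832.6/(target fraction) = 895.27 t/h.
Overhead = 2300 − 895.27 = 1404.7 t/h.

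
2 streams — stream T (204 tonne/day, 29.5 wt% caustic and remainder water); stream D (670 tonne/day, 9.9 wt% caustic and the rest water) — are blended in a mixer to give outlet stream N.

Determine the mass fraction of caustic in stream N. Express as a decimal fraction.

Total flow out = 204 + 670 = 874 tonne/day.
caustic in = 204×0.295 + 670×0.099 = 126.51 tonne/day.
caustic mass fraction in N = 126.51/874 = 0.1447.

0.1447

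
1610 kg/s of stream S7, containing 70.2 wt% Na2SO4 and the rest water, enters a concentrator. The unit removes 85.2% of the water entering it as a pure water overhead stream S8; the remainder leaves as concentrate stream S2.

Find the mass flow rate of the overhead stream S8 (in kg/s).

408.8 kg/s

water entering = 1610×0.298 = 479.78 kg/s; overhead removed = 0.852×479.78 = 408.77 kg/s.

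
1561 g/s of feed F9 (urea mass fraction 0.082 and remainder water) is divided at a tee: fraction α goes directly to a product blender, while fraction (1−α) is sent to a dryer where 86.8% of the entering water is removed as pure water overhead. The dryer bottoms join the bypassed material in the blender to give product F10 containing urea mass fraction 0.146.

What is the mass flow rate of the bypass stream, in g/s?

702.2 g/s

All 1561×0.082 = 128 g/s of urea reaches F10, so F10 = 128/0.146 = 876.73 g/s and vapour = 684.27 g/s.
The evaporator receives (1−α)·1561 of feed at 0.918 water and removes 0.868 of that water:
0.868×0.918×(1−α)×1561 = 684.27
(1−α) = 684.27/1243.8 = 0.5501;  α = 0.4499.
Bypass flow = 0.4499×1561 = 702.25 g/s.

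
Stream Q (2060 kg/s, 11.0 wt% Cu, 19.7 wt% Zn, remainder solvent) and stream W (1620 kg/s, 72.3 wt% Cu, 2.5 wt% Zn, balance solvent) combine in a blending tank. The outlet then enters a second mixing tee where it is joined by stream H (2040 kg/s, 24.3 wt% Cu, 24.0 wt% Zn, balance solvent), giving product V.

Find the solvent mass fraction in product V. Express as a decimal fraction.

0.5053

Overall, product flow = 5720 kg/s.
solvent in = 2060×0.693 + 1620×0.252 + 2040×0.517 = 2890.5 kg/s.
solvent fraction in V = 0.5053.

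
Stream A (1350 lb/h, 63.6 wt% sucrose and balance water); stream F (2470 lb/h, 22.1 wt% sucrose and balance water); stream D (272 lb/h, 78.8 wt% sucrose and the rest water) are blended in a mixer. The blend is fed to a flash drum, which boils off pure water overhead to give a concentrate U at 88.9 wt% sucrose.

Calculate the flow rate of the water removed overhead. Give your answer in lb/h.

2271 lb/h

sucrose entering = 1350×0.636 + 2470×0.221 + 272×0.788 = 1618.8 lb/h.
All sucrose reports to U, so U = 1618.8/0.889 = 1820.9 lb/h.
Total feed = 4092 lb/h; overhead = 4092 − 1820.9 = 2271.1 lb/h.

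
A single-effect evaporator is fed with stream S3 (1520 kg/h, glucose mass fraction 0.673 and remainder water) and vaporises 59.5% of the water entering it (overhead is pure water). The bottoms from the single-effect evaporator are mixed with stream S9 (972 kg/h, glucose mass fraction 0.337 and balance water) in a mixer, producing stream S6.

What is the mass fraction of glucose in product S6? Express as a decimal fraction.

Vapour removed = 0.595×0.327×1520 = 295.74 kg/h; concentrate = 1224.3 kg/h.
glucose reaching the mixer = 1023 (from concentrate) + 972×0.337 = 1350.5 kg/h.
Product flow = 1224.3 + 972 = 2196.3 kg/h; glucose fraction = 0.615.

0.615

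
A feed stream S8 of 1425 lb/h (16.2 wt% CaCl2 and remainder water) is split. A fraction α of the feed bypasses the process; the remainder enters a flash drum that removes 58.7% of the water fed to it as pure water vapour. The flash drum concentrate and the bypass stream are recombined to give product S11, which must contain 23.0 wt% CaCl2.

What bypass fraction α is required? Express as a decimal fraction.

0.399

All 1425×0.162 = 230.85 lb/h of CaCl2 reaches S11, so S11 = 230.85/0.230 = 1003.7 lb/h and vapour = 421.3 lb/h.
The evaporator receives (1−α)·1425 of feed at 0.838 water and removes 0.587 of that water:
0.587×0.838×(1−α)×1425 = 421.3
(1−α) = 421.3/700.97 = 0.6010;  α = 0.3990.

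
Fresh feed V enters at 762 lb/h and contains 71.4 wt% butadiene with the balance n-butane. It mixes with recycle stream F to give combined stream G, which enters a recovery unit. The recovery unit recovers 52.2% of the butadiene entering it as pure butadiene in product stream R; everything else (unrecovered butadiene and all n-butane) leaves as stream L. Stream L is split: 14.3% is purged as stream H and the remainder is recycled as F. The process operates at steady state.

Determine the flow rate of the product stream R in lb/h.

481.1 lb/h

butadiene in G: m_A = 762×0.714 + (1−0.143)·(1−0.522)·m_A, so m_A = 544.07/0.5904 = 921.6 lb/h.
Product R = 0.522×921.6 = 481.07 lb/h.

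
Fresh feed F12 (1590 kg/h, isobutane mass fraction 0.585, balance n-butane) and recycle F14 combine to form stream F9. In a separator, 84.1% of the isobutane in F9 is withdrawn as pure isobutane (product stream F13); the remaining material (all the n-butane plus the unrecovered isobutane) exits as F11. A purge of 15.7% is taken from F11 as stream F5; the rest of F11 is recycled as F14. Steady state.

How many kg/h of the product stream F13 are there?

903.3 kg/h

isobutane in F9: m_A = 1590×0.585 + (1−0.157)·(1−0.841)·m_A, so m_A = 930.15/0.8660 = 1074.1 kg/h.
Product F13 = 0.841×1074.1 = 903.34 kg/h.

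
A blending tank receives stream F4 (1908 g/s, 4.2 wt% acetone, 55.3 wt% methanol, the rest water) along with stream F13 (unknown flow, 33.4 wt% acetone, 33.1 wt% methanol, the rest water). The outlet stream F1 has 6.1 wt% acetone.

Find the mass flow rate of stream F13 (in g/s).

132.8 g/s

Let F13 be the unknown flow. Total out = 1908 + F13.
acetone balance: 80.136 + 0.334·F13 = 0.061·(1908 + F13)
(0.334 − 0.061)·F13 = 0.061×1908 − 80.136 = 36.252
F13 = 36.252 / 0.273 = 132.79 g/s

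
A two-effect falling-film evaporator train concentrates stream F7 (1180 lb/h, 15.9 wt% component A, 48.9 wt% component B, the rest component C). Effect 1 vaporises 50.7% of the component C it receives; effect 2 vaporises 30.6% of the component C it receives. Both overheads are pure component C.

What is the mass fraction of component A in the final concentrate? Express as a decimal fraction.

component C in feed = 1180×0.352 = 415.36 lb/h.
After stage 1: component C left = (1−0.507)×415.36 = 204.77; stream total = 969.41 lb/h.
After stage 2: component C left = (1−0.306)×204.77 = 142.11; final concentrate = 906.75 lb/h.
component A fraction = 187.62/906.75 = 0.207.

0.207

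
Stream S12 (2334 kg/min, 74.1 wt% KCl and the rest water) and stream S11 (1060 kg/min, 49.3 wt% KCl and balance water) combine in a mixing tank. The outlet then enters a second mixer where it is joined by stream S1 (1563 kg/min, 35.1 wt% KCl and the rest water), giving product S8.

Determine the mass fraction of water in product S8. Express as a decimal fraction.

0.435

Overall, product flow = 4957 kg/min.
water in = 2334×0.259 + 1060×0.507 + 1563×0.649 = 2156.3 kg/min.
water fraction in S8 = 0.435.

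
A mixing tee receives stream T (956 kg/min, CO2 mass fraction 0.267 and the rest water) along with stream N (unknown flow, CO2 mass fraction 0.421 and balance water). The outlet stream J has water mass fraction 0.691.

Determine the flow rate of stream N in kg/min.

Let N be the unknown flow. Total out = 956 + N.
water balance: 700.75 + 0.579·N = 0.691·(956 + N)
(0.579 − 0.691)·N = 0.691×956 − 700.75 = -40.152
N = -40.152 / -0.112 = 358.5 kg/min

358.5 kg/min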